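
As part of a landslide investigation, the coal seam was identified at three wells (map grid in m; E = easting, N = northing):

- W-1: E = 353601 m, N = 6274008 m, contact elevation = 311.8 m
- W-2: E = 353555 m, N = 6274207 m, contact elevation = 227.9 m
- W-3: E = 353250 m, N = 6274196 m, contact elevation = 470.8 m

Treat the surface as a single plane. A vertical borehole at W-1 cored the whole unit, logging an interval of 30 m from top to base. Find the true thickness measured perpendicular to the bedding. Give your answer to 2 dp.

Let the plane be z = a·E + b·N + c.
W-2−W-1: −46a + 199b = −83.9;  W-3−W-1: −351a + 188b = 159.
Solving gives a = −0.77473, b = −0.60069.
|∇z| = √(a²+b²) = 0.98032, so dip δ = arctan(0.98032) = 44.43°.
True thickness = vertical thickness × cos δ = 30 × cos 44.43° = 21.42 m.

21.42 m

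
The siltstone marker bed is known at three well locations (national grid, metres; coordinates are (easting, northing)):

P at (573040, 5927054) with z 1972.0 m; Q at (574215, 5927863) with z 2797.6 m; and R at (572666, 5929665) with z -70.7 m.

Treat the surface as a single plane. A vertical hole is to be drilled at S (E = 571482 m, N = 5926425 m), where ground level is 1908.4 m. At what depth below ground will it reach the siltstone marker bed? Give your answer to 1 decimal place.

1306.4 m

Two edge vectors: P→Q = (1175, 809, 825.6), P→R = (-374, 2611, -2042.7).
Normal n = (P→Q) × (P→R) = (-3808185.9, 2091398.1, 3370491).
So ∂z/∂E = −n_x/n_z = 1.129860872 and ∂z/∂N = −n_y/n_z = −0.620502502.
Intercept c from P: 1972 − 647455.47 + 3677751.84 = 3032268.37.
At (571482, 5926425): z_contact = 645695.15 − 3677361.54 + 3032268.37 = 601.97 m.
Depth below ground = 1908.4 − 601.97 = 1306.4 m.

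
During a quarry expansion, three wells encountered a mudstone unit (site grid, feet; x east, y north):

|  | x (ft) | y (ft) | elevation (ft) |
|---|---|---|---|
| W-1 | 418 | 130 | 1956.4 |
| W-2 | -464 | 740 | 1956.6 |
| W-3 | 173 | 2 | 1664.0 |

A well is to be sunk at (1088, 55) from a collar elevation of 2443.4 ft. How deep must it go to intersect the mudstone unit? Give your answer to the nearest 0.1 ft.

105.3 ft

Let the plane be z = a·x + b·y + c.
W-2−W-1: −882a + 610b = 0.2;  W-3−W-1: −245a − 128b = −292.4.
Solving gives a = 0.679783, b = 0.983227.
Then c = 1956.4 − a·418 − b·130 = 1544.43.
At (1088, 55): z_contact = 739.60 + 54.08 + 1544.43 = 2338.11 ft.
Depth below ground = 2443.4 − 2338.11 = 105.3 ft.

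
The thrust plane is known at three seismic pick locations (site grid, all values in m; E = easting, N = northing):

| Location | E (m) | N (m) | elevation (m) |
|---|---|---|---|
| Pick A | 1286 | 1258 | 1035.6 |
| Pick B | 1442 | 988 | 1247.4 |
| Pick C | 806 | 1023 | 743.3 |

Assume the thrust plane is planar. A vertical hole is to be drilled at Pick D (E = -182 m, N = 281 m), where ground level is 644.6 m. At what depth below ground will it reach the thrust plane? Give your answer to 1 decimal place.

415.9 m

Two edge vectors: Pick A→Pick B = (156, -270, 211.8), Pick A→Pick C = (-480, -235, -292.3).
Normal n = (Pick A→Pick B) × (Pick A→Pick C) = (128694, -56065.2, -166260).
So ∂z/∂E = −n_x/n_z = 0.774053 and ∂z/∂N = −n_y/n_z = −0.337214.
Intercept c from Pick A: 1035.6 − 995.43 + 424.22 = 464.38.
At (-182, 281): z_contact = −140.88 − 94.76 + 464.38 = 228.75 m.
Depth below ground = 644.6 − 228.75 = 415.9 m.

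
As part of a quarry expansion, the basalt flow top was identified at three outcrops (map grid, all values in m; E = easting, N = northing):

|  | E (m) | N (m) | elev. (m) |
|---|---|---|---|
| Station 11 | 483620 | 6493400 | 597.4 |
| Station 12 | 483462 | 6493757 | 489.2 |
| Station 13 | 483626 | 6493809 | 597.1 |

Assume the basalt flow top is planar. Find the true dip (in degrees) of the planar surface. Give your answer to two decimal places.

Let the plane be z = a·E + b·N + c.
Station 12−Station 11: −158a + 357b = −108.2;  Station 13−Station 11: 6a + 409b = −0.3.
Solving gives a = 0.66124, b = −0.01043.
Gradient magnitude |∇z| = √(a² + b²) = √(0.43723 + 0.00011) = 0.66132.
True dip = arctan(0.66132) = 33.48°, dipping toward W (azimuth ≈ 271°).

33.48°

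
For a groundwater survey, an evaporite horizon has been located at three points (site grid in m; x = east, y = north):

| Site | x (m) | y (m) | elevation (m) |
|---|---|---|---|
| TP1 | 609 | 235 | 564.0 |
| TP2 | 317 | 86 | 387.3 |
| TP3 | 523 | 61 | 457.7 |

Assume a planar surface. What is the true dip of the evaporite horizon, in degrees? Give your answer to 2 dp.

29.79°

Let the plane be z = a·x + b·y + c.
TP2−TP1: −292a − 149b = −176.7;  TP3−TP1: −86a − 174b = −106.3.
Solving gives a = 0.39235, b = 0.41700.
Gradient magnitude |∇z| = √(a² + b²) = √(0.15394 + 0.17389) = 0.57256.
True dip = arctan(0.57256) = 29.79°, dipping toward SW (azimuth ≈ 223°).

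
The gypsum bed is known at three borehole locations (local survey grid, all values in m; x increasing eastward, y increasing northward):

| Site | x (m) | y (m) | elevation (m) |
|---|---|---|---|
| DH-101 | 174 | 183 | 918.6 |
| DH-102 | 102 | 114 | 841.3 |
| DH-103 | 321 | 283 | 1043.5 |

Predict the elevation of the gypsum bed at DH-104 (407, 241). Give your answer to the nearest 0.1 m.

1035.6 m

Two edge vectors: DH-101→DH-102 = (-72, -69, -77.3), DH-101→DH-103 = (147, 100, 124.9).
Normal n = (DH-101→DH-102) × (DH-101→DH-103) = (-888.1, -2370.3, 2943).
So ∂z/∂x = −n_x/n_z = 0.30177 and ∂z/∂y = −n_y/n_z = 0.80540.
Intercept c from DH-101: 918.6 − 52.51 − 147.39 = 718.70.
At (407, 241): z = 122.8 + 194.1 + 718.70 = 1035.6 m.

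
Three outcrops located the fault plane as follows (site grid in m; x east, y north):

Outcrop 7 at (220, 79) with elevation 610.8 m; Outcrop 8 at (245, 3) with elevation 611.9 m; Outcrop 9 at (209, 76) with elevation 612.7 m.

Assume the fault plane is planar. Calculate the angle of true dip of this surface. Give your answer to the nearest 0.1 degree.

Let the plane be z = a·x + b·y + c.
Outcrop 8−Outcrop 7: 25a − 76b = 1.1;  Outcrop 9−Outcrop 7: −11a − 3b = 1.9.
Solving gives a = −0.15488, b = −0.06542.
Gradient magnitude |∇z| = √(a² + b²) = √(0.02399 + 0.00428) = 0.16814.
True dip = arctan(0.16814) = 9.5°, dipping toward ENE (azimuth ≈ 067°).

9.5°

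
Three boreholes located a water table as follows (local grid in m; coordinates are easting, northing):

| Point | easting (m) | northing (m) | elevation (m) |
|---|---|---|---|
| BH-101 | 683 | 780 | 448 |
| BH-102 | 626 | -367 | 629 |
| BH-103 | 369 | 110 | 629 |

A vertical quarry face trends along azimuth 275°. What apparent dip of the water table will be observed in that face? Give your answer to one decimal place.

Two edge vectors: BH-101→BH-102 = (-57, -1147, 181), BH-101→BH-103 = (-314, -670, 181).
Normal n = (BH-101→BH-102) × (BH-101→BH-103) = (-86337, -46517, -321968).
So ∂z/∂easting = −n_x/n_z = −0.26815 and ∂z/∂northing = −n_y/n_z = −0.14448.
Unit vector along 275° is (sin 275°, cos 275°) = (-0.9962, 0.0872).
Slope in that direction = a·(-0.9962) + b·(0.0872) = 0.25454.
Apparent dip = arctan|0.25454| = 14.3° (true dip is 16.9°, so apparent ≤ true as expected).

14.3°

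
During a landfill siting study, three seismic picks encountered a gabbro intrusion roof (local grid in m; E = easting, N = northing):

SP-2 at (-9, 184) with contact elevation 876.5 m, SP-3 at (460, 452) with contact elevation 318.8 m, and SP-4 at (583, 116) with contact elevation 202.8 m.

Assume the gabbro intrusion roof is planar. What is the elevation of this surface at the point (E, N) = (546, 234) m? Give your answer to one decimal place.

236.4 m

Let the plane be z = a·E + b·N + c.
SP-3−SP-2: 469a + 268b = −557.7;  SP-4−SP-2: 592a − 68b = −673.7.
Solving gives a = −1.14656, b = −0.07449.
Then c = 876.5 − a·-9 − b·184 = 879.89.
At (546, 234): z = −626.0 − 17.4 + 879.89 = 236.4 m.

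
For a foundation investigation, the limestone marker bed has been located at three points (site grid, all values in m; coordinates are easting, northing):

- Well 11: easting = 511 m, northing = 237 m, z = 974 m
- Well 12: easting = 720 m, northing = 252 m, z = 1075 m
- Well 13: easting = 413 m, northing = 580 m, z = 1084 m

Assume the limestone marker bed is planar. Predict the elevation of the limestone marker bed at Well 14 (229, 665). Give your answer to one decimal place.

Two edge vectors: Well 11→Well 12 = (209, 15, 101), Well 11→Well 13 = (-98, 343, 110).
Normal n = (Well 11→Well 12) × (Well 11→Well 13) = (-32993, -32888, 73157).
So ∂z/∂easting = −n_x/n_z = 0.45099 and ∂z/∂northing = −n_y/n_z = 0.44955.
Intercept c from Well 11: 974 − 230.46 − 106.54 = 637.00.
At (229, 665): z = 103.3 + 299.0 + 637.00 = 1039.2 m.

1039.2 m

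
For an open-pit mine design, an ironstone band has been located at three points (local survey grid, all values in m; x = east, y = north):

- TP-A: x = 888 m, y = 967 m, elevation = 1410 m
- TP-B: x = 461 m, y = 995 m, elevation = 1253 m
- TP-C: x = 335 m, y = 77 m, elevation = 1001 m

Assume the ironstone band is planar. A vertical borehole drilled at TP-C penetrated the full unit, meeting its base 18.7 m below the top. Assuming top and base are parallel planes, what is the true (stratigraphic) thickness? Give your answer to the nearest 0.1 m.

Two edge vectors: TP-A→TP-B = (-427, 28, -157), TP-A→TP-C = (-553, -890, -409).
Normal n = (TP-A→TP-B) × (TP-A→TP-C) = (-151182, -87822, 395514).
So ∂z/∂x = −n_x/n_z = 0.38224 and ∂z/∂y = −n_y/n_z = 0.22205.
|∇z| = √(a²+b²) = 0.44206, so dip δ = arctan(0.44206) = 23.85°.
True thickness = vertical thickness × cos δ = 18.7 × cos 23.85° = 17.1 m.

17.1 m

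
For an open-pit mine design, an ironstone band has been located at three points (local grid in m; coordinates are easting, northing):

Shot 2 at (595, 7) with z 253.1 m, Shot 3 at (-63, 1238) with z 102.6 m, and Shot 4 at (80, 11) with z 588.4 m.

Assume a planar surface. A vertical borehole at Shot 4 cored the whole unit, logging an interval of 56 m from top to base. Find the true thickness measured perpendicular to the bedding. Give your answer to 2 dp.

43.57 m

Two edge vectors: Shot 2→Shot 3 = (-658, 1231, -150.5), Shot 2→Shot 4 = (-515, 4, 335.3).
Normal n = (Shot 2→Shot 3) × (Shot 2→Shot 4) = (413356.3, 298134.9, 631333).
So ∂z/∂easting = −n_x/n_z = −0.65474 and ∂z/∂northing = −n_y/n_z = −0.47223.
|∇z| = √(a²+b²) = 0.80727, so dip δ = arctan(0.80727) = 38.91°.
True thickness = vertical thickness × cos δ = 56 × cos 38.91° = 43.57 m.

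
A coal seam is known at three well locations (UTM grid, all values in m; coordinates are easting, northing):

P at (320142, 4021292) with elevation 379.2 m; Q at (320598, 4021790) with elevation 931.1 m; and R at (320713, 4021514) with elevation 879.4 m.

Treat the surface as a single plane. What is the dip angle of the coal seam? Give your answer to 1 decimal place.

Two edge vectors: P→Q = (456, 498, 551.9), P→R = (571, 222, 500.2).
Normal n = (P→Q) × (P→R) = (126577.8, 87043.7, -183126).
So ∂z/∂easting = −n_x/n_z = 0.69121 and ∂z/∂northing = −n_y/n_z = 0.47532.
Gradient magnitude |∇z| = √(a² + b²) = √(0.47777 + 0.22593) = 0.83887.
True dip = arctan(0.83887) = 40.0°, dipping toward SW (azimuth ≈ 235°).

40.0°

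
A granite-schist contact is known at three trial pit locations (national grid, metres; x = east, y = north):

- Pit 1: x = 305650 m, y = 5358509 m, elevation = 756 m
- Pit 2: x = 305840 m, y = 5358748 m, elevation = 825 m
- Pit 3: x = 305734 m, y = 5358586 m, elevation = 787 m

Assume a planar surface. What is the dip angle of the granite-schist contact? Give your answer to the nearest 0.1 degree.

Let the plane be z = a·x + b·y + c.
Pit 2−Pit 1: 190a + 239b = 69;  Pit 3−Pit 1: 84a + 77b = 31.
Solving gives a = 0.38487, b = −0.01726.
Gradient magnitude |∇z| = √(a² + b²) = √(0.14812 + 0.00030) = 0.38526.
True dip = arctan(0.38526) = 21.1°, dipping toward W (azimuth ≈ 273°).

21.1°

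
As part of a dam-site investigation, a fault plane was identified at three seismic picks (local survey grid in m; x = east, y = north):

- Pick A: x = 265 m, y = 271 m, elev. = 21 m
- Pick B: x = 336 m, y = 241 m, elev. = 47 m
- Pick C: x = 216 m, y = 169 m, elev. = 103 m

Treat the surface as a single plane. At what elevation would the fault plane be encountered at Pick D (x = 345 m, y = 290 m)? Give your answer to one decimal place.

7.3 m

Two edge vectors: Pick A→Pick B = (71, -30, 26), Pick A→Pick C = (-49, -102, 82).
Normal n = (Pick A→Pick B) × (Pick A→Pick C) = (192, -7096, -8712).
So ∂z/∂x = −n_x/n_z = 0.02204 and ∂z/∂y = −n_y/n_z = −0.81451.
Intercept c from Pick A: 21 − 5.84 + 220.73 = 235.89.
At (345, 290): z = 7.6 − 236.2 + 235.89 = 7.3 m.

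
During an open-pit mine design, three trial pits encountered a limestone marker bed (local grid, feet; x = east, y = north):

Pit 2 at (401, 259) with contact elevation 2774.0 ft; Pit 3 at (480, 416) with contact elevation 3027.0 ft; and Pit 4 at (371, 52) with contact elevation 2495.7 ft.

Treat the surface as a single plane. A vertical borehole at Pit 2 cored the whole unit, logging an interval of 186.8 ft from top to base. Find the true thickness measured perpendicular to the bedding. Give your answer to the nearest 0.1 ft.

Let the plane be z = a·x + b·y + c.
Pit 3−Pit 2: 79a + 157b = 253;  Pit 4−Pit 2: −30a − 207b = −278.3.
Solving gives a = 0.74533, b = 1.23643.
|∇z| = √(a²+b²) = 1.44370, so dip δ = arctan(1.44370) = 55.29°.
True thickness = vertical thickness × cos δ = 186.8 × cos 55.29° = 106.4 ft.

106.4 ft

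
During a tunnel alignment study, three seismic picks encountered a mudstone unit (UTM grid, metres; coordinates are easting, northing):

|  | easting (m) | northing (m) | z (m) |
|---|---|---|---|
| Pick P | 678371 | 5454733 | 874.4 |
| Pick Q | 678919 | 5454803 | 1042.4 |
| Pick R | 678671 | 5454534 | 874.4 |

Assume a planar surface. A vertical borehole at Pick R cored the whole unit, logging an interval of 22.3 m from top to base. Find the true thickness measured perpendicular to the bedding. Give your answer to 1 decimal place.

Two edge vectors: Pick P→Pick Q = (548, 70, 168), Pick P→Pick R = (300, -199, 0).
Normal n = (Pick P→Pick Q) × (Pick P→Pick R) = (33432, 50400, -130052).
So ∂z/∂easting = −n_x/n_z = 0.25707 and ∂z/∂northing = −n_y/n_z = 0.38754.
|∇z| = √(a²+b²) = 0.46505, so dip δ = arctan(0.46505) = 24.94°.
True thickness = vertical thickness × cos δ = 22.3 × cos 24.94° = 20.2 m.

20.2 m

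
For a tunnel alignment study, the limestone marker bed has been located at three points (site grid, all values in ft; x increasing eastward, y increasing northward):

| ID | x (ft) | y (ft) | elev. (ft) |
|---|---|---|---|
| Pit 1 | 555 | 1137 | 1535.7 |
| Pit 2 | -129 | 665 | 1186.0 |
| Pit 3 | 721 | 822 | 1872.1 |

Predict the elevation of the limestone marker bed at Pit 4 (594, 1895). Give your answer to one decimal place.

1127.5 ft

Let the plane be z = a·x + b·y + c.
Pit 2−Pit 1: −684a − 472b = −349.7;  Pit 3−Pit 1: 166a − 315b = 336.4.
Solving gives a = 0.915335, b = −0.585570.
Then c = 1535.7 − a·555 − b·1137 = 1693.48.
At (594, 1895): z = 543.7 − 1109.7 + 1693.48 = 1127.5 ft.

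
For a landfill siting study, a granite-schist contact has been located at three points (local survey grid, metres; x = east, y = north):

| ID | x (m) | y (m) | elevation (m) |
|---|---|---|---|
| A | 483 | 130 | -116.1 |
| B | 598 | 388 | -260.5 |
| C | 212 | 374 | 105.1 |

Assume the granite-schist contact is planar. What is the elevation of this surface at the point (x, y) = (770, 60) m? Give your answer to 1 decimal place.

Let the plane be z = a·x + b·y + c.
B−A: 115a + 258b = −144.4;  C−A: −271a + 244b = 221.2.
Solving gives a = −0.94208, b = −0.13977.
Then c = -116.1 − a·483 − b·130 = 357.10.
At (770, 60): z = −725.4 − 8.4 + 357.10 = -376.7 m.

-376.7 m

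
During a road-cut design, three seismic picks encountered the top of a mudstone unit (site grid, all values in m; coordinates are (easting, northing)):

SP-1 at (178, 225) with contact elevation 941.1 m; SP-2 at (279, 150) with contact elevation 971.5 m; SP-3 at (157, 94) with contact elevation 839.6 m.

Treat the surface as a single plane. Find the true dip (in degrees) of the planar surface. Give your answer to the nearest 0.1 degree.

45.5°

Two edge vectors: SP-1→SP-2 = (101, -75, 30.4), SP-1→SP-3 = (-21, -131, -101.5).
Normal n = (SP-1→SP-2) × (SP-1→SP-3) = (11594.9, 9613.1, -14806).
So ∂z/∂E = −n_x/n_z = 0.78312 and ∂z/∂N = −n_y/n_z = 0.64927.
Gradient magnitude |∇z| = √(a² + b²) = √(0.61328 + 0.42155) = 1.01727.
True dip = arctan(1.01727) = 45.5°, dipping toward SW (azimuth ≈ 230°).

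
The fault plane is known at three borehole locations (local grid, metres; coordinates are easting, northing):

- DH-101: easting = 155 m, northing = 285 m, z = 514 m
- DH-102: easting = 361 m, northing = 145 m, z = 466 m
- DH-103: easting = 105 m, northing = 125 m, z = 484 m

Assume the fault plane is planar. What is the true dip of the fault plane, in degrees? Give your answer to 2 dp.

Two edge vectors: DH-101→DH-102 = (206, -140, -48), DH-101→DH-103 = (-50, -160, -30).
Normal n = (DH-101→DH-102) × (DH-101→DH-103) = (-3480, 8580, -39960).
So ∂z/∂easting = −n_x/n_z = −0.08709 and ∂z/∂northing = −n_y/n_z = 0.21471.
Gradient magnitude |∇z| = √(a² + b²) = √(0.00758 + 0.04610) = 0.23170.
True dip = arctan(0.23170) = 13.05°, dipping toward SSE (azimuth ≈ 158°).

13.05°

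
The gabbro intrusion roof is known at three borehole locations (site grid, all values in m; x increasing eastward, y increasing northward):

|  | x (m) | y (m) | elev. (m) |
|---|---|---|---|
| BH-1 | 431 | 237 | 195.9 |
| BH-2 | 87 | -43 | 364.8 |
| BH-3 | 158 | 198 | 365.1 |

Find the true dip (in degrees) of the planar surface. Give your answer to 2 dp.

Two edge vectors: BH-1→BH-2 = (-344, -280, 168.9), BH-1→BH-3 = (-273, -39, 169.2).
Normal n = (BH-1→BH-2) × (BH-1→BH-3) = (-40788.9, 12095.1, -63024).
So ∂z/∂x = −n_x/n_z = −0.64720 and ∂z/∂y = −n_y/n_z = 0.19191.
Gradient magnitude |∇z| = √(a² + b²) = √(0.41886 + 0.03683) = 0.67505.
True dip = arctan(0.67505) = 34.02°, dipping toward ESE (azimuth ≈ 107°).

34.02°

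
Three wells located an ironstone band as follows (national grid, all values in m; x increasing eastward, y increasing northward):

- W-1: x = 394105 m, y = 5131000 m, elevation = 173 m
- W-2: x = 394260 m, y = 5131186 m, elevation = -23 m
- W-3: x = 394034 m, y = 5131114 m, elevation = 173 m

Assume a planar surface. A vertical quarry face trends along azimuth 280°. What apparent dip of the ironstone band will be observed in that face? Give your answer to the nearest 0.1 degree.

32.4°

Two edge vectors: W-1→W-2 = (155, 186, -196), W-1→W-3 = (-71, 114, 0).
Normal n = (W-1→W-2) × (W-1→W-3) = (22344, 13916, 30876).
So ∂z/∂x = −n_x/n_z = −0.72367 and ∂z/∂y = −n_y/n_z = −0.45071.
Unit vector along 280° is (sin 280°, cos 280°) = (-0.9848, 0.1736).
Slope in that direction = a·(-0.9848) + b·(0.1736) = 0.63441.
Apparent dip = arctan|0.63441| = 32.4° (true dip is 40.4°, so apparent ≤ true as expected).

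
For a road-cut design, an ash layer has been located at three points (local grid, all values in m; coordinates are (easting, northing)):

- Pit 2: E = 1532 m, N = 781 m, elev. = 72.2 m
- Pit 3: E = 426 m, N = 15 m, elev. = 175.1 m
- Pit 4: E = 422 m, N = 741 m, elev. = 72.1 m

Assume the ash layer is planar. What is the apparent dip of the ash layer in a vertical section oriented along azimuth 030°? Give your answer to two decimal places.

6.86°

Let the plane be z = a·E + b·N + c.
Pit 3−Pit 2: −1106a − 766b = 102.9;  Pit 4−Pit 2: −1110a − 40b = −0.1.
Solving gives a = 0.00520, b = −0.14184.
Unit vector along 030° is (sin 30°, cos 30°) = (0.5000, 0.8660).
Slope in that direction = a·(0.5000) + b·(0.8660) = −0.12024.
Apparent dip = arctan|0.12024| = 6.86° (true dip is 8.1°, so apparent ≤ true as expected).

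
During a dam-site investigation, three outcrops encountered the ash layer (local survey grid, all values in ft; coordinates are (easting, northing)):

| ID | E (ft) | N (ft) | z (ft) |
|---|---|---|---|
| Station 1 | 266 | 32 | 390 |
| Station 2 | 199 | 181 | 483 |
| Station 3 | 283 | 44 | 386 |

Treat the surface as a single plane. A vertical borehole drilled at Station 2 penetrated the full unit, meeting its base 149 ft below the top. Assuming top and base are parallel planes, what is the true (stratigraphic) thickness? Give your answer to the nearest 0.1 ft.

125.1 ft

Let the plane be z = a·E + b·N + c.
Station 2−Station 1: −67a + 149b = 93;  Station 3−Station 1: 17a + 12b = −4.
Solving gives a = −0.51304, b = 0.39347.
|∇z| = √(a²+b²) = 0.64655, so dip δ = arctan(0.64655) = 32.88°.
True thickness = vertical thickness × cos δ = 149 × cos 32.88° = 125.1 ft.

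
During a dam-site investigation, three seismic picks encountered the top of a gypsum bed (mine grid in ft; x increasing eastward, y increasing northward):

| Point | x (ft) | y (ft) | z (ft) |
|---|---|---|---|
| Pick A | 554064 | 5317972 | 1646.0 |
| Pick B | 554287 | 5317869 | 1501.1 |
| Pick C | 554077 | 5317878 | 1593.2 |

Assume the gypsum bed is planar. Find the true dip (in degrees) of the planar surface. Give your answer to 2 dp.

Let the plane be z = a·x + b·y + c.
Pick B−Pick A: 223a − 103b = −144.9;  Pick C−Pick A: 13a − 94b = −52.8.
Solving gives a = −0.41697, b = 0.50404.
Gradient magnitude |∇z| = √(a² + b²) = √(0.17386 + 0.25405) = 0.65415.
True dip = arctan(0.65415) = 33.19°, dipping toward SE (azimuth ≈ 140°).

33.19°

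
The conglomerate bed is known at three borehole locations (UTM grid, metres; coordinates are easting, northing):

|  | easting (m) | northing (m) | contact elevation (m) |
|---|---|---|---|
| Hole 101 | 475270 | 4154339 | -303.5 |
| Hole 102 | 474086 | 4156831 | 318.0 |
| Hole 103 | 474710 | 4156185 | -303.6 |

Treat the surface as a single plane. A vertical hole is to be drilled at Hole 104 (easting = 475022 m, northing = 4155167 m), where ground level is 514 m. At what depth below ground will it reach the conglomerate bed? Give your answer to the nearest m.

Let the plane be z = a·easting + b·northing + c.
Hole 102−Hole 101: −1184a + 2492b = 621.5;  Hole 103−Hole 101: −560a + 1846b = −0.1.
Solving gives a = −1.45231527, b = −0.44062652.
Then c = -303.5 − a·475270 − b·4154339 = 2520450.31.
At (475022, 4155167): z_contact = −689881.7 − 1830876.8 + 2520450.31 = -308.2 m.
Depth below ground = 514 − (-308.2) = 822 m.

822 m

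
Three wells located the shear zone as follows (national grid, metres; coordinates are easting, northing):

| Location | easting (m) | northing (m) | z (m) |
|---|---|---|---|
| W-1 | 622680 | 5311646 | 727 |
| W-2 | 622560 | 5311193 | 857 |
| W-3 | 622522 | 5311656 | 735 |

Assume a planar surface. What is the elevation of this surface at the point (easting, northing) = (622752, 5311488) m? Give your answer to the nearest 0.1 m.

764.6 m

Let the plane be z = a·easting + b·northing + c.
W-2−W-1: −120a − 453b = 130;  W-3−W-1: −158a + 10b = 8.
Solving gives a = −0.067661527, b = −0.269052134.
Then c = 727 − a·622680 − b·5311646 = 1471968.17.
At (622752, 5311488): z = −42136.4 − 1429067.2 + 1471968.17 = 764.6 m.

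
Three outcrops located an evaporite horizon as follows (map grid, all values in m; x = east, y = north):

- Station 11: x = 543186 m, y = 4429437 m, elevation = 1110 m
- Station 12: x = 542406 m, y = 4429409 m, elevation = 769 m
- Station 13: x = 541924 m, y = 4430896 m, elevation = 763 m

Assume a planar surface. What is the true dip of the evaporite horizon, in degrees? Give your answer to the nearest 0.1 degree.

Two edge vectors: Station 11→Station 12 = (-780, -28, -341), Station 11→Station 13 = (-1262, 1459, -347).
Normal n = (Station 11→Station 12) × (Station 11→Station 13) = (507235, 159682, -1173356).
So ∂z/∂x = −n_x/n_z = 0.43229 and ∂z/∂y = −n_y/n_z = 0.13609.
Gradient magnitude |∇z| = √(a² + b²) = √(0.18688 + 0.01852) = 0.45321.
True dip = arctan(0.45321) = 24.4°, dipping toward WSW (azimuth ≈ 253°).

24.4°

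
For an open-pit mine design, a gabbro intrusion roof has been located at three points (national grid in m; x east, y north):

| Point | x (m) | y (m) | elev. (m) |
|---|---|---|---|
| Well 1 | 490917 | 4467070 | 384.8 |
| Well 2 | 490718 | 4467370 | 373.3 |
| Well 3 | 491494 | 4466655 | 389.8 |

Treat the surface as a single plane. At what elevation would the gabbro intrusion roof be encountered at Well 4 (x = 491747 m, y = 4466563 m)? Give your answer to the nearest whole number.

386 m

Two edge vectors: Well 1→Well 2 = (-199, 300, -11.5), Well 1→Well 3 = (577, -415, 5).
Normal n = (Well 1→Well 2) × (Well 1→Well 3) = (-3272.5, -5640.5, -90515).
So ∂z/∂x = −n_x/n_z = −0.03615423 and ∂z/∂y = −n_y/n_z = −0.06231564.
Intercept c from Well 1: 384.8 + 17748.73 + 278368.32 = 296501.84.
At (491747, 4466563): z = −17778.7 − 278336.7 + 296501.84 = 386.4 m.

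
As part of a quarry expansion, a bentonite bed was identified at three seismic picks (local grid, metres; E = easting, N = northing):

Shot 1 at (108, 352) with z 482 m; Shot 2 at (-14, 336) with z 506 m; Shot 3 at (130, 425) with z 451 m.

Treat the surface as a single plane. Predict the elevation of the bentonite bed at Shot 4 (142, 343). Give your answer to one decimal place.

Let the plane be z = a·E + b·N + c.
Shot 2−Shot 1: −122a − 16b = 24;  Shot 3−Shot 1: 22a + 73b = −31.
Solving gives a = −0.14683, b = −0.38041.
Then c = 482 − a·108 − b·352 = 631.76.
At (142, 343): z = −20.9 − 130.5 + 631.76 = 480.4 m.

480.4 m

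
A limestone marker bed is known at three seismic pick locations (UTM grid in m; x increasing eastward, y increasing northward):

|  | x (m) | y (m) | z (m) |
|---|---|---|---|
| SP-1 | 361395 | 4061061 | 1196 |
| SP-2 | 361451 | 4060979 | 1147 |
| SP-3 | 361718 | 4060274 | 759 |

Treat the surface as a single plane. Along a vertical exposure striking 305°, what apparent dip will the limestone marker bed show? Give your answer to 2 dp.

Two edge vectors: SP-1→SP-2 = (56, -82, -49), SP-1→SP-3 = (323, -787, -437).
Normal n = (SP-1→SP-2) × (SP-1→SP-3) = (-2729, 8645, -17586).
So ∂z/∂x = −n_x/n_z = −0.15518 and ∂z/∂y = −n_y/n_z = 0.49158.
Unit vector along 305° is (sin 305°, cos 305°) = (-0.8192, 0.5736).
Slope in that direction = a·(-0.8192) + b·(0.5736) = 0.40908.
Apparent dip = arctan|0.40908| = 22.25° (true dip is 27.3°, so apparent ≤ true as expected).

22.25°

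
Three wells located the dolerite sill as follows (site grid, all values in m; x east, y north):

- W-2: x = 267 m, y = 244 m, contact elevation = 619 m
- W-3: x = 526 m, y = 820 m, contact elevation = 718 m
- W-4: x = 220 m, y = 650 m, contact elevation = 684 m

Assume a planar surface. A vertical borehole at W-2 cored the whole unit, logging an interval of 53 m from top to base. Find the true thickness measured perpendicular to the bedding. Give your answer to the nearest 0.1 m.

Let the plane be z = a·x + b·y + c.
W-3−W-2: 259a + 576b = 99;  W-4−W-2: −47a + 406b = 65.
Solving gives a = 0.02083, b = 0.16251.
|∇z| = √(a²+b²) = 0.16384, so dip δ = arctan(0.16384) = 9.30°.
True thickness = vertical thickness × cos δ = 53 × cos 9.30° = 52.3 m.

52.3 m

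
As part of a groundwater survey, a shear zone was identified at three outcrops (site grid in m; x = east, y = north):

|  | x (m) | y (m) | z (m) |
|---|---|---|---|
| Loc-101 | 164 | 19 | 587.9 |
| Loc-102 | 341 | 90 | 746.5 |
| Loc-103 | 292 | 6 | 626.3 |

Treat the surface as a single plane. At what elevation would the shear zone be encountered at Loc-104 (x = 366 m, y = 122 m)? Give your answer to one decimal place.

795.0 m

Two edge vectors: Loc-101→Loc-102 = (177, 71, 158.6), Loc-101→Loc-103 = (128, -13, 38.4).
Normal n = (Loc-101→Loc-102) × (Loc-101→Loc-103) = (4788.2, 13504, -11389).
So ∂z/∂x = −n_x/n_z = 0.42042 and ∂z/∂y = −n_y/n_z = 1.18571.
Intercept c from Loc-101: 587.9 − 68.95 − 22.53 = 496.42.
At (366, 122): z = 153.9 + 144.7 + 496.42 = 795.0 m.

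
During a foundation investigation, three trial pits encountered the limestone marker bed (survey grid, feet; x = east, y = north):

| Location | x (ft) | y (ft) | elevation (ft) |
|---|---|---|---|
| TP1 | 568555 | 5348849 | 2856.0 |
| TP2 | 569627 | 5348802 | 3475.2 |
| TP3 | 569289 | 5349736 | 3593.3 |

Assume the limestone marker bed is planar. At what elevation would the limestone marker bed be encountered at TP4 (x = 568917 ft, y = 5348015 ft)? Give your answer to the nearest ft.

Let the plane be z = a·x + b·y + c.
TP2−TP1: 1072a − 47b = 619.2;  TP3−TP1: 734a + 887b = 737.3.
Solving gives a = 0.59255735, b = 0.34088264.
Then c = 2856 − a·568555 − b·5348849 = −2157375.22.
At (568917, 5348015): z = 337116.0 + 1823045.5 − 2157375.22 = 2786.2 ft.

2786 ft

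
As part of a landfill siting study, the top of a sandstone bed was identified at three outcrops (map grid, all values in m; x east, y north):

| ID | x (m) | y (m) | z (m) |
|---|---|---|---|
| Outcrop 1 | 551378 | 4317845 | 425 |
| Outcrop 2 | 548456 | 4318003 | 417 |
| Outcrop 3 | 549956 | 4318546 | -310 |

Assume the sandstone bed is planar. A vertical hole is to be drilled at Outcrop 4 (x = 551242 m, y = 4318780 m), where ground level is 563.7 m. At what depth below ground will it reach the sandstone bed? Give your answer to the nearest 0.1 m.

1225.8 m

Two edge vectors: Outcrop 1→Outcrop 2 = (-2922, 158, -8), Outcrop 1→Outcrop 3 = (-1422, 701, -735).
Normal n = (Outcrop 1→Outcrop 2) × (Outcrop 1→Outcrop 3) = (-110522, -2136294, -1823646).
So ∂z/∂x = −n_x/n_z = −0.060604964 and ∂z/∂y = −n_y/n_z = −1.171441168.
Intercept c from Outcrop 1: 425 + 33416.24 + 5058101.39 = 5091942.63.
At (551242, 4318780): z_contact = −33408.00 − 5059196.69 + 5091942.63 = -662.06 m.
Depth below ground = 563.7 − (-662.06) = 1225.8 m.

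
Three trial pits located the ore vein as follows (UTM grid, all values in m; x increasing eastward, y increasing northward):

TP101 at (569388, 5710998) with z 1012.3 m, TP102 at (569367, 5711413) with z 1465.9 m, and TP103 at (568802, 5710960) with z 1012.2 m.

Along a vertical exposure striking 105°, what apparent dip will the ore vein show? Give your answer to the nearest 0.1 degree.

Two edge vectors: TP101→TP102 = (-21, 415, 453.6), TP101→TP103 = (-586, -38, -0.1).
Normal n = (TP101→TP102) × (TP101→TP103) = (17195.3, -265811.7, 243988).
So ∂z/∂x = −n_x/n_z = −0.07048 and ∂z/∂y = −n_y/n_z = 1.08945.
Unit vector along 105° is (sin 105°, cos 105°) = (0.9659, -0.2588).
Slope in that direction = a·(0.9659) + b·(-0.2588) = −0.35004.
Apparent dip = arctan|0.35004| = 19.3° (true dip is 47.5°, so apparent ≤ true as expected).

19.3°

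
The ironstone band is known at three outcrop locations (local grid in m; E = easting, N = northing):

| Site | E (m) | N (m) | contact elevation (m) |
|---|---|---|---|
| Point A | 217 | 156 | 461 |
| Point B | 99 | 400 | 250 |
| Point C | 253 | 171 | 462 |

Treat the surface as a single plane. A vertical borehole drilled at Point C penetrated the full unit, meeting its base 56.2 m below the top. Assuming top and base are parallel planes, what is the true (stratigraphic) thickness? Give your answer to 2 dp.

Two edge vectors: Point A→Point B = (-118, 244, -211), Point A→Point C = (36, 15, 1).
Normal n = (Point A→Point B) × (Point A→Point C) = (3409, -7478, -10554).
So ∂z/∂E = −n_x/n_z = 0.32301 and ∂z/∂N = −n_y/n_z = −0.70855.
|∇z| = √(a²+b²) = 0.77870, so dip δ = arctan(0.77870) = 37.91°.
True thickness = vertical thickness × cos δ = 56.2 × cos 37.91° = 44.34 m.

44.34 m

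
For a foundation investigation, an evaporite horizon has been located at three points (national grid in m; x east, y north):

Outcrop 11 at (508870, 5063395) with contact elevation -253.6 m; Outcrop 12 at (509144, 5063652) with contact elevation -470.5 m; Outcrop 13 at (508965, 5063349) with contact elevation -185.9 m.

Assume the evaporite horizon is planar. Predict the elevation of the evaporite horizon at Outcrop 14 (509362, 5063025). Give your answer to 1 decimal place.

Two edge vectors: Outcrop 11→Outcrop 12 = (274, 257, -216.9), Outcrop 11→Outcrop 13 = (95, -46, 67.7).
Normal n = (Outcrop 11→Outcrop 12) × (Outcrop 11→Outcrop 13) = (7421.5, -39155.3, -37019).
So ∂z/∂x = −n_x/n_z = 0.200478133 and ∂z/∂y = −n_y/n_z = −1.057708204.
Intercept c from Outcrop 11: -253.6 − 102017.31 + 5355594.43 = 5253323.52.
At (509362, 5063025): z = 102115.9 − 5355203.1 + 5253323.52 = 236.4 m.

236.4 m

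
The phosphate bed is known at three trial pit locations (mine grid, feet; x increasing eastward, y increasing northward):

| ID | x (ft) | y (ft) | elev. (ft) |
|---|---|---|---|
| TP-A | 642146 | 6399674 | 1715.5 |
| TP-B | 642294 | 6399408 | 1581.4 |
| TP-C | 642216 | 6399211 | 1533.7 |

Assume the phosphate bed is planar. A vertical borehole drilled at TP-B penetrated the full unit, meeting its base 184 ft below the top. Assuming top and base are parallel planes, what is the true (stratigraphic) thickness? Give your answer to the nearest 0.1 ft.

Let the plane be z = a·x + b·y + c.
TP-B−TP-A: 148a − 266b = −134.1;  TP-C−TP-A: 70a − 463b = −181.8.
Solving gives a = −0.27512, b = 0.35106.
|∇z| = √(a²+b²) = 0.44602, so dip δ = arctan(0.44602) = 24.04°.
True thickness = vertical thickness × cos δ = 184 × cos 24.04° = 168.0 ft.

168.0 ft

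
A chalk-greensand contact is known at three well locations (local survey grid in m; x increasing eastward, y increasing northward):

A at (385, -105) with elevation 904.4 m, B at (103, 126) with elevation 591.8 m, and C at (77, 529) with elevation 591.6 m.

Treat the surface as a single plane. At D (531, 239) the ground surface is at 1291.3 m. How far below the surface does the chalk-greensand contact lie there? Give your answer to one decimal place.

Let the plane be z = a·x + b·y + c.
B−A: −282a + 231b = −312.6;  C−A: −308a + 634b = −312.8.
Solving gives a = 1.16993, b = 0.07498.
Then c = 904.4 − a·385 − b·-105 = 461.85.
At (531, 239): z_contact = 621.23 + 17.92 + 461.85 = 1101.00 m.
Depth below ground = 1291.3 − 1101.00 = 190.3 m.

190.3 m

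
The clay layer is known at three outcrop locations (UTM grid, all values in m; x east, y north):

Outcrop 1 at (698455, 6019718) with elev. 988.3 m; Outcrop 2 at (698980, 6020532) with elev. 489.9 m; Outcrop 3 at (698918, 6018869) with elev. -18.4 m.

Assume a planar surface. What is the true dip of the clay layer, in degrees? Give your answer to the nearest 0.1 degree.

Two edge vectors: Outcrop 1→Outcrop 2 = (525, 814, -498.4), Outcrop 1→Outcrop 3 = (463, -849, -1006.7).
Normal n = (Outcrop 1→Outcrop 2) × (Outcrop 1→Outcrop 3) = (-1242595.4, 297758.3, -822607).
So ∂z/∂x = −n_x/n_z = −1.51056 and ∂z/∂y = −n_y/n_z = 0.36197.
Gradient magnitude |∇z| = √(a² + b²) = √(2.28178 + 0.13102) = 1.55332.
True dip = arctan(1.55332) = 57.2°, dipping toward ESE (azimuth ≈ 103°).

57.2°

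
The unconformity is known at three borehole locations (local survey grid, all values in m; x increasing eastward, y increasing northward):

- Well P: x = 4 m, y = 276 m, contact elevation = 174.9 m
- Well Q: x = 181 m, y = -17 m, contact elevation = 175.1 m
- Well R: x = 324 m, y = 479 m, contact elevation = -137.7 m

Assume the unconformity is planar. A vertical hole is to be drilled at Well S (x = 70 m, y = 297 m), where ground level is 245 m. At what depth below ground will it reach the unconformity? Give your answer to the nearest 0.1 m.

125.7 m

Two edge vectors: Well P→Well Q = (177, -293, 0.2), Well P→Well R = (320, 203, -312.6).
Normal n = (Well P→Well Q) × (Well P→Well R) = (91551.2, 55394.2, 129691).
So ∂z/∂x = −n_x/n_z = −0.70592 and ∂z/∂y = −n_y/n_z = −0.42712.
Intercept c from Well P: 174.9 + 2.82 + 117.89 = 295.61.
At (70, 297): z_contact = −49.41 − 126.86 + 295.61 = 119.34 m.
Depth below ground = 245 − 119.34 = 125.7 m.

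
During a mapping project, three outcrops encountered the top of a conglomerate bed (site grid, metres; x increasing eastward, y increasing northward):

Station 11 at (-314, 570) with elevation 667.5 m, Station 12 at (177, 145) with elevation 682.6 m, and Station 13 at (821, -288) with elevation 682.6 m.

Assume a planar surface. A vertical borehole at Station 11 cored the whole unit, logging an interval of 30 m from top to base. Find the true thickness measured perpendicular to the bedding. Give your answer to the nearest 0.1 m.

29.5 m

Let the plane be z = a·x + b·y + c.
Station 12−Station 11: 491a − 425b = 15.1;  Station 13−Station 11: 1135a − 858b = 15.1.
Solving gives a = −0.10702, b = −0.15916.
|∇z| = √(a²+b²) = 0.19179, so dip δ = arctan(0.19179) = 10.86°.
True thickness = vertical thickness × cos δ = 30 × cos 10.86° = 29.5 m.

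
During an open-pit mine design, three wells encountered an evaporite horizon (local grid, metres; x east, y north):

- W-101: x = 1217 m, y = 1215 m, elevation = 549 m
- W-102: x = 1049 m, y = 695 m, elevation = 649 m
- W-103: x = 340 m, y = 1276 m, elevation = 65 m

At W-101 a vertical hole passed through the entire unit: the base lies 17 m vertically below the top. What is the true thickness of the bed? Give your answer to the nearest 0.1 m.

14.3 m

Let the plane be z = a·x + b·y + c.
W-102−W-101: −168a − 520b = 100;  W-103−W-101: −877a + 61b = −484.
Solving gives a = 0.52667, b = −0.36246.
|∇z| = √(a²+b²) = 0.63934, so dip δ = arctan(0.63934) = 32.59°.
True thickness = vertical thickness × cos δ = 17 × cos 32.59° = 14.3 m.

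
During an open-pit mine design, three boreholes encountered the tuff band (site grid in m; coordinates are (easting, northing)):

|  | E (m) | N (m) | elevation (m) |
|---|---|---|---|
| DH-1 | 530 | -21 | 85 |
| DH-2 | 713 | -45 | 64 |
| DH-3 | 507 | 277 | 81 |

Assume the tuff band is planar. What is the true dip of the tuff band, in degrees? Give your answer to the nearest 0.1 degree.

6.8°

Let the plane be z = a·E + b·N + c.
DH-2−DH-1: 183a − 24b = −21;  DH-3−DH-1: −23a + 298b = −4.
Solving gives a = −0.11771, b = −0.02251.
Gradient magnitude |∇z| = √(a² + b²) = √(0.01385 + 0.00051) = 0.11984.
True dip = arctan(0.11984) = 6.8°, dipping toward E (azimuth ≈ 079°).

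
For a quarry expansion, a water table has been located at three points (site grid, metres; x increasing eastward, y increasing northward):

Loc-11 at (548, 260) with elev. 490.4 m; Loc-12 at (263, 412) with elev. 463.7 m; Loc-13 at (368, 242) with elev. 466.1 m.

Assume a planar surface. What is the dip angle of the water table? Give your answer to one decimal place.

8.2°

Let the plane be z = a·x + b·y + c.
Loc-12−Loc-11: −285a + 152b = −26.7;  Loc-13−Loc-11: −180a − 18b = −24.3.
Solving gives a = 0.12848, b = 0.06524.
Gradient magnitude |∇z| = √(a² + b²) = √(0.01651 + 0.00426) = 0.14409.
True dip = arctan(0.14409) = 8.2°, dipping toward WSW (azimuth ≈ 243°).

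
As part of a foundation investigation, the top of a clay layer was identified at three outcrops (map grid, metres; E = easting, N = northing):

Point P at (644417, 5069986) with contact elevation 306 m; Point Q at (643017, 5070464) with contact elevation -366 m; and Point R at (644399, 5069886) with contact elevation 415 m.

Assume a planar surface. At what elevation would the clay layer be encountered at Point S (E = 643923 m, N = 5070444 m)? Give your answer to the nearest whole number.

Two edge vectors: Point P→Point Q = (-1400, 478, -672), Point P→Point R = (-18, -100, 109).
Normal n = (Point P→Point Q) × (Point P→Point R) = (-15098, 164696, 148604).
So ∂z/∂E = −n_x/n_z = 0.10159888 and ∂z/∂N = −n_y/n_z = −1.10828780.
Intercept c from Point P: 306 − 65472.05 + 5619003.62 = 5553837.58.
At (643923, 5070444): z = 65421.9 − 5619511.2 + 5553837.58 = -251.8 m.

-252 m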